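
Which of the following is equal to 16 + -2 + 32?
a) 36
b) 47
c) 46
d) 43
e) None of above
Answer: c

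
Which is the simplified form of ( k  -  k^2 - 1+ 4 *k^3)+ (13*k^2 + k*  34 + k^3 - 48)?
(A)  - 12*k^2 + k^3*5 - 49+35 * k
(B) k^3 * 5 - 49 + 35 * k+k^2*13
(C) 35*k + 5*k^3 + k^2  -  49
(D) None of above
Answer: D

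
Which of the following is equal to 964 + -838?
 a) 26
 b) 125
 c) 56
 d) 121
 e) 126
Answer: e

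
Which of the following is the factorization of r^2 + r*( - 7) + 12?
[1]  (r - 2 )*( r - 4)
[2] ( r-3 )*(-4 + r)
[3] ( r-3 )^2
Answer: 2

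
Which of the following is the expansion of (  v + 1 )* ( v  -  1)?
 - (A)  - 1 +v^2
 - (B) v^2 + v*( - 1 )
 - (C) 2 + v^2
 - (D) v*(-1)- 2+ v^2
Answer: A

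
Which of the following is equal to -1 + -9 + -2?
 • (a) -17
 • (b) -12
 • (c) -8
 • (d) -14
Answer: b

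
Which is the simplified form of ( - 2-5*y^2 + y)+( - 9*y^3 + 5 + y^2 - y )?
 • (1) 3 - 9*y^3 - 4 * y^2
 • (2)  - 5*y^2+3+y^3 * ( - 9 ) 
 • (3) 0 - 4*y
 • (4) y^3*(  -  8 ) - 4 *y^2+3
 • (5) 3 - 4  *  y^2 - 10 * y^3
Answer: 1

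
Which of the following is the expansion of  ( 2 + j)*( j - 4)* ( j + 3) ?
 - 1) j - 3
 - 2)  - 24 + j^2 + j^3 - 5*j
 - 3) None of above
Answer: 3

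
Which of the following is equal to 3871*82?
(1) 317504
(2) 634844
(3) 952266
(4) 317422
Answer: 4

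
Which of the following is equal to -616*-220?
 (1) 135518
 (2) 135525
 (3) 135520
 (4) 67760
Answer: 3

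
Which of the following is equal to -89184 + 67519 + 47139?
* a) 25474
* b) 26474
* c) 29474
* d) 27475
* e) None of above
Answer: a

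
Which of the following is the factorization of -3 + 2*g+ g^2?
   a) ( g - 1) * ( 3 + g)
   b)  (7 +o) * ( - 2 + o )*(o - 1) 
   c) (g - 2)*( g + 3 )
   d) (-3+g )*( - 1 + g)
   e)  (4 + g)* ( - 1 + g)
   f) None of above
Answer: a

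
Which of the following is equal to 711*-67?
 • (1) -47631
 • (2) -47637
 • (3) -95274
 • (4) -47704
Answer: 2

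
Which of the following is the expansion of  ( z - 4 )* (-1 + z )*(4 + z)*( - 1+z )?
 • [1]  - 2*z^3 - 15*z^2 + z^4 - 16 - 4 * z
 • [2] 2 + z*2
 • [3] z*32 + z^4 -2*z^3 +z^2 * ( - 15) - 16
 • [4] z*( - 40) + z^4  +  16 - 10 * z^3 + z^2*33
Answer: 3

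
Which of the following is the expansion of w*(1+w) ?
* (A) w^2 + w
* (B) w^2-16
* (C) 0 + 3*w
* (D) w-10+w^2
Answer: A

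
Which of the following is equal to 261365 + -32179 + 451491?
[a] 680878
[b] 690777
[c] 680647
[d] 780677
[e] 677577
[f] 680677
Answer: f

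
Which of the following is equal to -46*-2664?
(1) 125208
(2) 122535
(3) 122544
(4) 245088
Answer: 3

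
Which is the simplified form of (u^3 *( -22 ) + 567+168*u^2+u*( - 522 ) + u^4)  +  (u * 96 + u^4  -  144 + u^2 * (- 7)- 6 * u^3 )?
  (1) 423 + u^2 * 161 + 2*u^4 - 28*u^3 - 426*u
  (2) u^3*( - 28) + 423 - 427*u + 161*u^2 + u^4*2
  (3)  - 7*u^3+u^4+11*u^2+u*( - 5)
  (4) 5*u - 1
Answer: 1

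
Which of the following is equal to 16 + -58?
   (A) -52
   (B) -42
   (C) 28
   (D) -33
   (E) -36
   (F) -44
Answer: B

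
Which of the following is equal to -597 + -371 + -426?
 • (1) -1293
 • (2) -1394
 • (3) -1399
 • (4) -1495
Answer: 2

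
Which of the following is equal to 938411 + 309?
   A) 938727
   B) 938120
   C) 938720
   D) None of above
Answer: C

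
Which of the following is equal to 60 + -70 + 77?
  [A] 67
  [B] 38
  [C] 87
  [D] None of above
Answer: A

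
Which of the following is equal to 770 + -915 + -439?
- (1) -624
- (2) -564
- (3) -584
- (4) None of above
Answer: 3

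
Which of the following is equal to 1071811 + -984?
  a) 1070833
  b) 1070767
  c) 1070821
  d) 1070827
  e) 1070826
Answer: d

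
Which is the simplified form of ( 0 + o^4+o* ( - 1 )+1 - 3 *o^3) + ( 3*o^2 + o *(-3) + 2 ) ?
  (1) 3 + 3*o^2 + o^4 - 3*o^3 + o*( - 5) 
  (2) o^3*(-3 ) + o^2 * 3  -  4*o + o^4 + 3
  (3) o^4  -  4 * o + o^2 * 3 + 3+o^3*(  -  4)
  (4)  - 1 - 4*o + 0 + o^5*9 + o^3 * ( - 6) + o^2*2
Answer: 2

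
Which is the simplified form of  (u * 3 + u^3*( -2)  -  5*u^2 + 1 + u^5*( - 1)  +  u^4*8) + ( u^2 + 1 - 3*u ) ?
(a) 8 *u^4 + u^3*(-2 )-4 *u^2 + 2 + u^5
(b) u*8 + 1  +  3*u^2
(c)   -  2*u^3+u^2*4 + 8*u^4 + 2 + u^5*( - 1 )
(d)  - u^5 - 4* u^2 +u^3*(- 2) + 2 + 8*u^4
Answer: d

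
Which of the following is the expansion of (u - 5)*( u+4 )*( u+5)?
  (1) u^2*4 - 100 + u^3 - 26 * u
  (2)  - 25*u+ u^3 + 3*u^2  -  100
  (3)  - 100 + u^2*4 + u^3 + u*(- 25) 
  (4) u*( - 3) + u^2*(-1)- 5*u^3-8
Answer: 3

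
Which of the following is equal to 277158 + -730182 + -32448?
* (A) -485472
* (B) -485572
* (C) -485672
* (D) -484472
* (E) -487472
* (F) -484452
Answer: A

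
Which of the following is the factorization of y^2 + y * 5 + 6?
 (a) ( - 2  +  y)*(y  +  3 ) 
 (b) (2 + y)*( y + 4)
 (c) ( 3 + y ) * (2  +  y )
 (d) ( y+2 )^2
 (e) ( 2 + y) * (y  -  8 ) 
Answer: c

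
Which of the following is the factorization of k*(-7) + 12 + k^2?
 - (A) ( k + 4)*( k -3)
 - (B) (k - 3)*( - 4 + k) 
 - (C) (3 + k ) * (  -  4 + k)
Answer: B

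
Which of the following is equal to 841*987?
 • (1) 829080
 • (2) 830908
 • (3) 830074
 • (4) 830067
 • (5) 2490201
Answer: 4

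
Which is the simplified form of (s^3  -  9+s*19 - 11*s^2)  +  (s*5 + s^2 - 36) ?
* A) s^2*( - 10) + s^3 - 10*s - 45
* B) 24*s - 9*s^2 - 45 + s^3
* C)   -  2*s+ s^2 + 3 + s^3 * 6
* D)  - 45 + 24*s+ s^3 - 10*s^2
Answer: D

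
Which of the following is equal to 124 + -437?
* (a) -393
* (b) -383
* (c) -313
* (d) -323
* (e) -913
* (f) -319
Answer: c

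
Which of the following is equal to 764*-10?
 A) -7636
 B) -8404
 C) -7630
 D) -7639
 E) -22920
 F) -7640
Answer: F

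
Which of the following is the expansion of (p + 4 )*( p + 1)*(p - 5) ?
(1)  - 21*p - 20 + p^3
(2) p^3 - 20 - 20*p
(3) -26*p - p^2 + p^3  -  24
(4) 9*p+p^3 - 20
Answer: 1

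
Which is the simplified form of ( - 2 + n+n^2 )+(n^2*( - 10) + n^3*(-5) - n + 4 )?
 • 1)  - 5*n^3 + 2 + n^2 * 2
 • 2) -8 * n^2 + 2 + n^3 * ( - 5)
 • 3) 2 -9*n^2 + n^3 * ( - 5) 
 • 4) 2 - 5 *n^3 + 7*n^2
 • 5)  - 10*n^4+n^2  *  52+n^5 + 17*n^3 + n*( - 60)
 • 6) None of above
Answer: 3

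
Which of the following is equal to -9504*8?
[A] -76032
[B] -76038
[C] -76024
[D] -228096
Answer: A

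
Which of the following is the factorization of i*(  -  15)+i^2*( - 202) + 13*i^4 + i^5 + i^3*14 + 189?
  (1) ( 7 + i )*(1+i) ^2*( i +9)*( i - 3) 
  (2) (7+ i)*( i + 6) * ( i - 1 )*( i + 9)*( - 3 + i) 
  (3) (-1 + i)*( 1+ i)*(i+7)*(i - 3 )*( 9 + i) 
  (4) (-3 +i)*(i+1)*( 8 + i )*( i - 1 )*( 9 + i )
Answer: 3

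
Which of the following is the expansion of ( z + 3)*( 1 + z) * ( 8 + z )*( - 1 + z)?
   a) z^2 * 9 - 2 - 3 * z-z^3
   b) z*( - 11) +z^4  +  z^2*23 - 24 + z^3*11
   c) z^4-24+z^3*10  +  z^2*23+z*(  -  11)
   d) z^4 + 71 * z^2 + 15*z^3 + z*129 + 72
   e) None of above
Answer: b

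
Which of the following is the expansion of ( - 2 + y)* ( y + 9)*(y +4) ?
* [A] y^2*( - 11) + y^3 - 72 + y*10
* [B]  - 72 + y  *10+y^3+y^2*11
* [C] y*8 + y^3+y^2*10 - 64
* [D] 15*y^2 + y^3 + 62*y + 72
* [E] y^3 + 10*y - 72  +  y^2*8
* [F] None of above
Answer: B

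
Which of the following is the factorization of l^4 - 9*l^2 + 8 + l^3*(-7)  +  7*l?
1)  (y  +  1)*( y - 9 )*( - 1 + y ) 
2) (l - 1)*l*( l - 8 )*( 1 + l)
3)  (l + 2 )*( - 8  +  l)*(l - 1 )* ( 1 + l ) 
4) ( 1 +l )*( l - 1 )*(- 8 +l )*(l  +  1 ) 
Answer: 4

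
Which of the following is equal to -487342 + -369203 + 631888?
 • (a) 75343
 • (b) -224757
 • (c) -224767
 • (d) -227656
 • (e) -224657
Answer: e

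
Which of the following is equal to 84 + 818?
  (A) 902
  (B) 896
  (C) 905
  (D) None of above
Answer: A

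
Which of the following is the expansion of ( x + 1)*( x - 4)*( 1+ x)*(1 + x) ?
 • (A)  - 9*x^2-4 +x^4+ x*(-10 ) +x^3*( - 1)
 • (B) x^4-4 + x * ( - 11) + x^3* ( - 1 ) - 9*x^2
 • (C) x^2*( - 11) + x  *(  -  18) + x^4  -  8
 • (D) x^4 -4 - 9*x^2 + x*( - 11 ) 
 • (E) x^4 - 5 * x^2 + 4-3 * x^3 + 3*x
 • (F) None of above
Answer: B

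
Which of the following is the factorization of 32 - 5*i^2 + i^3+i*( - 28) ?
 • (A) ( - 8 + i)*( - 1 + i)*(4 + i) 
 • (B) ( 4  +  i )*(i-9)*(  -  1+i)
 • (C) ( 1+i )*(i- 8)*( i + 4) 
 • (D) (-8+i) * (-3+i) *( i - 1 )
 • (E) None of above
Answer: A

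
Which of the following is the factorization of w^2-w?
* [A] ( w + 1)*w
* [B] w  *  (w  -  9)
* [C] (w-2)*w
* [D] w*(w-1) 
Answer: D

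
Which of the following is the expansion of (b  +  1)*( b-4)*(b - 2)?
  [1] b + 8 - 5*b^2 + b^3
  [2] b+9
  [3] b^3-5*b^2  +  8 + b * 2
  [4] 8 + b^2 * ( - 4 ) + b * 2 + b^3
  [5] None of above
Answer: 3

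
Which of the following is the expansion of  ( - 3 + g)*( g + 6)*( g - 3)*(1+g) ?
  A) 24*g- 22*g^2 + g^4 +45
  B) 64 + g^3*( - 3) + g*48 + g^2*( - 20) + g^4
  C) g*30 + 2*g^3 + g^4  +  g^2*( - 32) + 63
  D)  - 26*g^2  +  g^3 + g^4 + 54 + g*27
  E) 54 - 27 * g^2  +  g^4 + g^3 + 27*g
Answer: E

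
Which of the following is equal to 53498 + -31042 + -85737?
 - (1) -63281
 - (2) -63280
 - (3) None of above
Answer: 1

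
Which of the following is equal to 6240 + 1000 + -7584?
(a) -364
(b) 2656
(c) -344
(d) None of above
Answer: c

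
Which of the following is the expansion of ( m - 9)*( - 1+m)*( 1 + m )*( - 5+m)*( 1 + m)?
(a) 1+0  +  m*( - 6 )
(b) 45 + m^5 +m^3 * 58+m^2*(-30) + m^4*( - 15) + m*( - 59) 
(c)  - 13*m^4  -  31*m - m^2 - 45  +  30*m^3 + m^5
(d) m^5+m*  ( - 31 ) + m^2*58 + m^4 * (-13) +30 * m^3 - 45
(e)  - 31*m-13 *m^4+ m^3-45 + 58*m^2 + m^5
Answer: d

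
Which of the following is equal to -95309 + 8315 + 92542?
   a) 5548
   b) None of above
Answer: a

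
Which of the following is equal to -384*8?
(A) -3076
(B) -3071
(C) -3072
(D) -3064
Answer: C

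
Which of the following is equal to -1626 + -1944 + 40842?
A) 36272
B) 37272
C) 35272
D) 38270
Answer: B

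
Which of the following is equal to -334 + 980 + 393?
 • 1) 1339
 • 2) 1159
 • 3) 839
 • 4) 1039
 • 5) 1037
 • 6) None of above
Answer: 4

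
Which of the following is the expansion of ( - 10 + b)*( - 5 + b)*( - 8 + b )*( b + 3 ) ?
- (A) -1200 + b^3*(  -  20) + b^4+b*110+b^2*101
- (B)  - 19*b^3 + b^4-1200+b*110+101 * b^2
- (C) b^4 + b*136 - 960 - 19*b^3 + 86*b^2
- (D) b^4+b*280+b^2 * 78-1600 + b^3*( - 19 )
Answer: A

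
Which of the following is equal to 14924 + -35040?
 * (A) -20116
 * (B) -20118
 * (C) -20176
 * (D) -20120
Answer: A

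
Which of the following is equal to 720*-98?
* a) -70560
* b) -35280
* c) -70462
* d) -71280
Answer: a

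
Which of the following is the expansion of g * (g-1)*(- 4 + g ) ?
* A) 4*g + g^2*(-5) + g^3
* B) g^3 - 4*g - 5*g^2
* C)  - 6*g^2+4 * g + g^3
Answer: A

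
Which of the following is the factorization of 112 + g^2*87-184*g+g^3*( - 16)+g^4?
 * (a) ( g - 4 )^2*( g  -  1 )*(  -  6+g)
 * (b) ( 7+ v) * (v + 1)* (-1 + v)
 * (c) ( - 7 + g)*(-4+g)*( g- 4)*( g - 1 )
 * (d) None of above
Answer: c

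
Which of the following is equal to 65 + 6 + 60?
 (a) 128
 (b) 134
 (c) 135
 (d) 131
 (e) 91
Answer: d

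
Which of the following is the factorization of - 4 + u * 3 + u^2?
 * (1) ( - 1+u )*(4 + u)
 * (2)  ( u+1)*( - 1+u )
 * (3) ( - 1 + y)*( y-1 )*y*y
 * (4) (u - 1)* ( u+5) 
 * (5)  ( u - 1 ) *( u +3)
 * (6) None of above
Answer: 1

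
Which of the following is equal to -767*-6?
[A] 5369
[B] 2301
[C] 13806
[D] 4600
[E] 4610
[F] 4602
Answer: F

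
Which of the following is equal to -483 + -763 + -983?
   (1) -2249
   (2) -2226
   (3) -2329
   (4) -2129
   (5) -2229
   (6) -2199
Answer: 5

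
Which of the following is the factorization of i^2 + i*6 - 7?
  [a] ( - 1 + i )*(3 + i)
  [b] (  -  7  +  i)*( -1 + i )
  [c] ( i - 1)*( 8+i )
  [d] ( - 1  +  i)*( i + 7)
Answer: d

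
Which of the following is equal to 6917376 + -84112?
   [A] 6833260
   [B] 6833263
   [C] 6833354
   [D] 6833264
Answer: D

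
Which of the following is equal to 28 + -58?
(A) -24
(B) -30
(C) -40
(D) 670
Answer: B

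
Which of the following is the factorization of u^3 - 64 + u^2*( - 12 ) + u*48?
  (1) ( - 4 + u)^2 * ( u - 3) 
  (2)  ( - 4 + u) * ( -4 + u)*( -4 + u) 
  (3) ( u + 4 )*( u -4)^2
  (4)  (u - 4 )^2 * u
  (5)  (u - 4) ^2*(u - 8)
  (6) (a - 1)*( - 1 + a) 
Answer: 2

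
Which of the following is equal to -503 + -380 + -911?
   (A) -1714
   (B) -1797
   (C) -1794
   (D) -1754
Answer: C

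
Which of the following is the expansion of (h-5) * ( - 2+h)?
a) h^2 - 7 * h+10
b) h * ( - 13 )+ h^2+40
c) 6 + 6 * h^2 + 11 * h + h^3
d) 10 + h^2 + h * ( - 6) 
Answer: a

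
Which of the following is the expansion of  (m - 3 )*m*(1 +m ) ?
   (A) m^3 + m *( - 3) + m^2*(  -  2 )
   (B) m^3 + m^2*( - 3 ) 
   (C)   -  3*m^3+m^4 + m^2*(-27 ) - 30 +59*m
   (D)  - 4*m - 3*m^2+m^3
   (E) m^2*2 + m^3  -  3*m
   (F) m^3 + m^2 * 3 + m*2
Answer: A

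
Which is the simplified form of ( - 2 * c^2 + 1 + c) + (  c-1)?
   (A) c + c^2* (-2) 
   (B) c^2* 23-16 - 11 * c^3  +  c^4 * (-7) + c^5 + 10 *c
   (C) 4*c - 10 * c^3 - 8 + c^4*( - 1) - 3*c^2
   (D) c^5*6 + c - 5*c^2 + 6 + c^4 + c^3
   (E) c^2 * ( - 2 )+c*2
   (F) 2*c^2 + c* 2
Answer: E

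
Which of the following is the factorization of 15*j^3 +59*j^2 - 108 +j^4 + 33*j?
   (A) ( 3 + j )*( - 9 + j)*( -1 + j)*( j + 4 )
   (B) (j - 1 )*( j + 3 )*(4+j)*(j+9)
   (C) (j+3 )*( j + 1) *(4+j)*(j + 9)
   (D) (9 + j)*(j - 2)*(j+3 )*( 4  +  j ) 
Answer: B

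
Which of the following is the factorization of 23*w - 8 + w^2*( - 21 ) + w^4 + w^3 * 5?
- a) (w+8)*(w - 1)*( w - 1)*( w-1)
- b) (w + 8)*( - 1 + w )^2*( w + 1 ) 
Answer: a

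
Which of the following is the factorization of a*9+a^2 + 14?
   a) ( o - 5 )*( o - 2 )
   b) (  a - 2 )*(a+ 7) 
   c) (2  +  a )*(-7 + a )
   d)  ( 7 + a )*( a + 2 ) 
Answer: d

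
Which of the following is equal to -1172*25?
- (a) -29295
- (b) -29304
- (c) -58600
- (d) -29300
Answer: d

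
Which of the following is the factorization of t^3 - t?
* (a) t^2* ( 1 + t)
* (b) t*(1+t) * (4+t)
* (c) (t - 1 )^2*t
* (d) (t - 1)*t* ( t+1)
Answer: d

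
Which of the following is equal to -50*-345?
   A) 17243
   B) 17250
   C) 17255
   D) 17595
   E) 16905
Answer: B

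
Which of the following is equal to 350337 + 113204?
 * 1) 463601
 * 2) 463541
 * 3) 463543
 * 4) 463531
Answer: 2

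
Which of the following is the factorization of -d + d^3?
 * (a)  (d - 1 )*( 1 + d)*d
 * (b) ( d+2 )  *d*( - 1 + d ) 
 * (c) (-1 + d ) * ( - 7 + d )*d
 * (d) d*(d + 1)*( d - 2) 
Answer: a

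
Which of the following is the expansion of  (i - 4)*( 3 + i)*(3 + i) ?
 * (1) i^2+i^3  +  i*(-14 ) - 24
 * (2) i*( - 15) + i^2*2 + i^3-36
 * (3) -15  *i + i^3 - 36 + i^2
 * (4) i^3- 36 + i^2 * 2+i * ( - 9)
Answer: 2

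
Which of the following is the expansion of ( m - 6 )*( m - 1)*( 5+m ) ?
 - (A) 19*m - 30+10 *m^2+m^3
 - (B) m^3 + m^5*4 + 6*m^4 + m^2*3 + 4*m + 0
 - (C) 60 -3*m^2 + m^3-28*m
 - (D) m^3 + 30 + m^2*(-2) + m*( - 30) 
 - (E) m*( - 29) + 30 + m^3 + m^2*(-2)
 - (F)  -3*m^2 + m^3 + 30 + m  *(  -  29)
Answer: E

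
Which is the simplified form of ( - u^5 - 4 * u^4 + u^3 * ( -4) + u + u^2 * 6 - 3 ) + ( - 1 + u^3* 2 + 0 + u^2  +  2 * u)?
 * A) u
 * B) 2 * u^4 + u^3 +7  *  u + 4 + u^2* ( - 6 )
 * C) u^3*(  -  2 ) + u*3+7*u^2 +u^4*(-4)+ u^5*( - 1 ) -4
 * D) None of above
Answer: C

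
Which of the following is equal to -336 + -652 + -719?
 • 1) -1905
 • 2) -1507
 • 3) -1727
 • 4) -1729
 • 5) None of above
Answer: 5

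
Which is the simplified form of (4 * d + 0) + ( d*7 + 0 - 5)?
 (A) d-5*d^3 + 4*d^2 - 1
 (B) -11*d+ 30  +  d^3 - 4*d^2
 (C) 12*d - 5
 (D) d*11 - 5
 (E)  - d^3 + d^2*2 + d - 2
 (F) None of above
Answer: D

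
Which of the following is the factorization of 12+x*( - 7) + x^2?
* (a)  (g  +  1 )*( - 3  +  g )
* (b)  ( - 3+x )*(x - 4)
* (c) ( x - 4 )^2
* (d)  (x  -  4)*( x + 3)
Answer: b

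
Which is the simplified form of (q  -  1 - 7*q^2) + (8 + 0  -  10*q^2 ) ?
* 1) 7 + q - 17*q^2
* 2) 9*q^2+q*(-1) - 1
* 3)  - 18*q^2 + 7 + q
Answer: 1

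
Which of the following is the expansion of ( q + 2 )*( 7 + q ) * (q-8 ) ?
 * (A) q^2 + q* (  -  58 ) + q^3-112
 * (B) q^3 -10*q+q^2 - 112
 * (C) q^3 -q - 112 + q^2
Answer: A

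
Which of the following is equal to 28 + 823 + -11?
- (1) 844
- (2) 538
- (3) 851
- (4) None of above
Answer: 4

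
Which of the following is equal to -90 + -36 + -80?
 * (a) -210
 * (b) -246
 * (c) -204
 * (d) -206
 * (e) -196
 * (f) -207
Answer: d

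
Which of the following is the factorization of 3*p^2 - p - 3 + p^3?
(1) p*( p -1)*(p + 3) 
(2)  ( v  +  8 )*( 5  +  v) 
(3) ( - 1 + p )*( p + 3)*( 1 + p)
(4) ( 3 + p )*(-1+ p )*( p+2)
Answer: 3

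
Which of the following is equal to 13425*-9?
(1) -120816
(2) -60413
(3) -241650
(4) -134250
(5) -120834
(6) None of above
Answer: 6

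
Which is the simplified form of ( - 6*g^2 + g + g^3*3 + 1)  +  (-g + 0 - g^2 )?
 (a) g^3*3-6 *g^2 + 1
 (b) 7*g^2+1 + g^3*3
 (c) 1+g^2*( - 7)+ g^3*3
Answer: c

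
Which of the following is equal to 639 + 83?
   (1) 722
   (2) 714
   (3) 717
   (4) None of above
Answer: 1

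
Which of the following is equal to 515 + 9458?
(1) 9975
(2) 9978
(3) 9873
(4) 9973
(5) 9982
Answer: 4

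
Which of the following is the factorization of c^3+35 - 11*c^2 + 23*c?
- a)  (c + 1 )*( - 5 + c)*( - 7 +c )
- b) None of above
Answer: a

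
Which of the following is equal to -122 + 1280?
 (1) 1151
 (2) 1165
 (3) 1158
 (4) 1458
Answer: 3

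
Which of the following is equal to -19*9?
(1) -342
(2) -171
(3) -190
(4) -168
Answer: 2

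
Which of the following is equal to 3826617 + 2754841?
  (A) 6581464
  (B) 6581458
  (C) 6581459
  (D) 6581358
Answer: B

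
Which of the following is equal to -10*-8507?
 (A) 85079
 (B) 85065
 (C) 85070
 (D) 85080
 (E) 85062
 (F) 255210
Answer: C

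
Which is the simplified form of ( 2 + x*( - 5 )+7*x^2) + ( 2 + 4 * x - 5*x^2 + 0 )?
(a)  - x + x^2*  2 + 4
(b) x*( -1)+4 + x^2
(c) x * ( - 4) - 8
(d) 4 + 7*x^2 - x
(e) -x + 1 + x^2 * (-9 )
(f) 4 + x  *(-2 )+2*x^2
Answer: a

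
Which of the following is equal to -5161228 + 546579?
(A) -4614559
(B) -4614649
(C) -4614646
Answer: B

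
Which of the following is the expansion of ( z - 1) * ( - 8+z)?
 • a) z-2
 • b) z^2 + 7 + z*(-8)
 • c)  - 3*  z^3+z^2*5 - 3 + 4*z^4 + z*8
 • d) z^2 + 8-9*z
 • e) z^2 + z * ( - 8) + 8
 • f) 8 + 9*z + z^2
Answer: d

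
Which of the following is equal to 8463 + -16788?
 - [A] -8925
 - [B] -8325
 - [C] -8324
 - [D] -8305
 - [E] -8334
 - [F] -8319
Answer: B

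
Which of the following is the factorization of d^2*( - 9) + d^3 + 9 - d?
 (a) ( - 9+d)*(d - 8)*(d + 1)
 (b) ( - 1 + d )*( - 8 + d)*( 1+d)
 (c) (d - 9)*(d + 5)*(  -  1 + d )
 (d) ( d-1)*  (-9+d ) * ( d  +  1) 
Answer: d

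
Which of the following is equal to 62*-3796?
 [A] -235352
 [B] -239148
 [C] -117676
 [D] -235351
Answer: A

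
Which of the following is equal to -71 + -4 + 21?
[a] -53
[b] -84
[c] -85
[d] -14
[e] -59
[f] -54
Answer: f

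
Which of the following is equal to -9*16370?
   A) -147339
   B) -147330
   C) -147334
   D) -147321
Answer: B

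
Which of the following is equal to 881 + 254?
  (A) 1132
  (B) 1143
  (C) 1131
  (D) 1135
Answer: D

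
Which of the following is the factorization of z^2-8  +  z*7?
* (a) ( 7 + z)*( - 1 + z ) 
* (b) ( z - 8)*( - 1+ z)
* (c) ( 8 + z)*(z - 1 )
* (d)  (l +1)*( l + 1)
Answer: c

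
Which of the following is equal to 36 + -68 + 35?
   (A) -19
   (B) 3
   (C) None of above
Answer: B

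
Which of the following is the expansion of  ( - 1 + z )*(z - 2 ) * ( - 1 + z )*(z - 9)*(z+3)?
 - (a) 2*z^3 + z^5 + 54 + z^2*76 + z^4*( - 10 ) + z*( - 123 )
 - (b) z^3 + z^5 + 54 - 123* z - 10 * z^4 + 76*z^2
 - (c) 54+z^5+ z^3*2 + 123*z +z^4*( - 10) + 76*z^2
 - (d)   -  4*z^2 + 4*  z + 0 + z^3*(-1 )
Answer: a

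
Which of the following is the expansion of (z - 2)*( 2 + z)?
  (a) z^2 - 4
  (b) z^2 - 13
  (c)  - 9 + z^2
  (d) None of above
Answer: a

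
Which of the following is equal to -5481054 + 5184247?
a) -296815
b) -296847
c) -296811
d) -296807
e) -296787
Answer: d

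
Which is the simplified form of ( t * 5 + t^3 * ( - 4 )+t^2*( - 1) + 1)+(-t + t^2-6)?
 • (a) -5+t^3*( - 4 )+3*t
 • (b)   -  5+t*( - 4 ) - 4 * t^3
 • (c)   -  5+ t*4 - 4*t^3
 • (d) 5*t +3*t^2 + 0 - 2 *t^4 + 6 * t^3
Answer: c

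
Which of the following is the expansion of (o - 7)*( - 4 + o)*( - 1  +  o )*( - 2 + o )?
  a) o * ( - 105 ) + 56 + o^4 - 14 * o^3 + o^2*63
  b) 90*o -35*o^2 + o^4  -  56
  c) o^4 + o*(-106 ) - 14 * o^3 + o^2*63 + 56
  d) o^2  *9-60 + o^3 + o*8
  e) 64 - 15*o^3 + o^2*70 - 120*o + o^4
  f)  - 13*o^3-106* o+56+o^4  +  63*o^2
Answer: c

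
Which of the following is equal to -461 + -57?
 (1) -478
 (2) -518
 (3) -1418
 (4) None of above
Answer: 2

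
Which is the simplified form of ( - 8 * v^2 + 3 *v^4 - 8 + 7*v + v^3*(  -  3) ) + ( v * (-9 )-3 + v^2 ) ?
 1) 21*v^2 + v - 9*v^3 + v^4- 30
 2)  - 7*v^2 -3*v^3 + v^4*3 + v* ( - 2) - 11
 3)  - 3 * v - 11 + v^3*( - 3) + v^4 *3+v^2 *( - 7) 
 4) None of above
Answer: 2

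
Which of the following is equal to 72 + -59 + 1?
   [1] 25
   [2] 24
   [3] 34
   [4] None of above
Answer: 4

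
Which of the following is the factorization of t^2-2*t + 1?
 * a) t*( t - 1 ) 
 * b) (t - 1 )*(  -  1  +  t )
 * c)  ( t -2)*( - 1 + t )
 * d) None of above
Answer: b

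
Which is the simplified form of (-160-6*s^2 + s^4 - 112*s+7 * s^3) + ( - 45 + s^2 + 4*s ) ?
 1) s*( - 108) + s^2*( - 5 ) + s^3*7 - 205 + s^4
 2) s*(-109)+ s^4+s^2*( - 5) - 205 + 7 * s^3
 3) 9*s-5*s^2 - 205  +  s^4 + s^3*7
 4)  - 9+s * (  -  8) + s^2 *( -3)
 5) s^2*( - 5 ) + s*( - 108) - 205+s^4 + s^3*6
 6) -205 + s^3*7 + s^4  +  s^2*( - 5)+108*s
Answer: 1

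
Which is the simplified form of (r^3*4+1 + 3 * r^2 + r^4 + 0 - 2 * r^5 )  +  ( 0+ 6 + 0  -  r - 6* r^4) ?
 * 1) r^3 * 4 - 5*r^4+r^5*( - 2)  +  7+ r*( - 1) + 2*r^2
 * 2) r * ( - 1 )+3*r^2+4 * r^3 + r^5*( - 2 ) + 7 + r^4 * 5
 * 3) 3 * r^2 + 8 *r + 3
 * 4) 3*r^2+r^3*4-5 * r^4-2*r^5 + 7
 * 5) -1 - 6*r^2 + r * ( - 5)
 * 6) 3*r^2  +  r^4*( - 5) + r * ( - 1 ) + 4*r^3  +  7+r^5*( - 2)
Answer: 6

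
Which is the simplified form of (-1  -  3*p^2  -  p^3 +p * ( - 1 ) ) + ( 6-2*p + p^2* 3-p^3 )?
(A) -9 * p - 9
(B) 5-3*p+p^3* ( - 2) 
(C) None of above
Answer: B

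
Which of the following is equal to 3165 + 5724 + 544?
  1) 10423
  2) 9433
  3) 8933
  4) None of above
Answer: 2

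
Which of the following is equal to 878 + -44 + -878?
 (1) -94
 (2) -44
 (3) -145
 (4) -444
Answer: 2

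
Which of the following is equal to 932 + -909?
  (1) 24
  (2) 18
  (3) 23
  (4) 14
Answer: 3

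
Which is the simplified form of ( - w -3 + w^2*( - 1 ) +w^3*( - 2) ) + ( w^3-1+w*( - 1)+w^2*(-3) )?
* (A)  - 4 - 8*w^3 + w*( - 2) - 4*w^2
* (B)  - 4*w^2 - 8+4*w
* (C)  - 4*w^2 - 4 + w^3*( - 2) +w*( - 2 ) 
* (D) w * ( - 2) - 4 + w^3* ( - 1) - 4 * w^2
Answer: D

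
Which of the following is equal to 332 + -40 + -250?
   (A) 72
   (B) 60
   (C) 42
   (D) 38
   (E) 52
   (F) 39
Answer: C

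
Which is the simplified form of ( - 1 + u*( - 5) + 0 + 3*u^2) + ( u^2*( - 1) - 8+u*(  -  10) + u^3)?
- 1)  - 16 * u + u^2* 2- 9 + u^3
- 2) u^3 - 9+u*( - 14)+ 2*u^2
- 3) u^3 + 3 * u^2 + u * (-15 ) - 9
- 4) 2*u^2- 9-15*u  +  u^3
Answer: 4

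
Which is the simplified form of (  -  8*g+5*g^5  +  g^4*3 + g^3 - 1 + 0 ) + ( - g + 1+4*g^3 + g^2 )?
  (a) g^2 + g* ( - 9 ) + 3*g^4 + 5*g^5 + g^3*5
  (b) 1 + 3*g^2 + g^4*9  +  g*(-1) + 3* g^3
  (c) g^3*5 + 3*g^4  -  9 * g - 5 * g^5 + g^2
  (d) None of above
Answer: a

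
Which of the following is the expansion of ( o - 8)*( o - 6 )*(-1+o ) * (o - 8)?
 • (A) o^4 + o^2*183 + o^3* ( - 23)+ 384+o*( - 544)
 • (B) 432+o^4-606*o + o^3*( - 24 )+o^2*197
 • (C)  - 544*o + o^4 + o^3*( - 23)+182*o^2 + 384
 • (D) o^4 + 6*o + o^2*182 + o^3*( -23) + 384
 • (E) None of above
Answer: C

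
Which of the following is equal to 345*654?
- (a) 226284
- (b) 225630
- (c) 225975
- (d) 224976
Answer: b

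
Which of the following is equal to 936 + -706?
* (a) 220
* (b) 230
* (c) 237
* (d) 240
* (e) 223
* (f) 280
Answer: b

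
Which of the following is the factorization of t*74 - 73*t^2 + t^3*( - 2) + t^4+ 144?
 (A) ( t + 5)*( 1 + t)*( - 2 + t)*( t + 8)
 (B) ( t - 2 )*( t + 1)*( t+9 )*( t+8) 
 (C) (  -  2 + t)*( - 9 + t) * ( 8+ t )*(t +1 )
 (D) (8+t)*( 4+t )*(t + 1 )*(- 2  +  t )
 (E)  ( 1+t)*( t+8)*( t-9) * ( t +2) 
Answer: C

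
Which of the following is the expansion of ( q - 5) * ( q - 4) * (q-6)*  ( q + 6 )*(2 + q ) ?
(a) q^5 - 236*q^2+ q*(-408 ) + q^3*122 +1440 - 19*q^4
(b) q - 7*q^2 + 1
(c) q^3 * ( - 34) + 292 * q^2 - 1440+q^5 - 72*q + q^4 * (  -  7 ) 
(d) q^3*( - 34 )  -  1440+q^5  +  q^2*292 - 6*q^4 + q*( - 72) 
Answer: c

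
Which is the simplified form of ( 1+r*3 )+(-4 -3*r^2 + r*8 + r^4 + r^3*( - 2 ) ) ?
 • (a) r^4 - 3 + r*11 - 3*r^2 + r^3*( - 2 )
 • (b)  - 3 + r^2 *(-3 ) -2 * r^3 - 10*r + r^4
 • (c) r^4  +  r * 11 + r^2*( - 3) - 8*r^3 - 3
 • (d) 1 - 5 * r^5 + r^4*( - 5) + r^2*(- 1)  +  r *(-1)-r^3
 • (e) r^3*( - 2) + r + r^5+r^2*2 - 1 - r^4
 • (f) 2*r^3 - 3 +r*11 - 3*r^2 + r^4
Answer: a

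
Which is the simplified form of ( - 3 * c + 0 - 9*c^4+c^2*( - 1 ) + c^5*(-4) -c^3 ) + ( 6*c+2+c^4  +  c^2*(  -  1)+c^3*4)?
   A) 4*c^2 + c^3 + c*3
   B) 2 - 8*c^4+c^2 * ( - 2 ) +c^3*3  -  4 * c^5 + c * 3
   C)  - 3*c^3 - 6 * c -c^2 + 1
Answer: B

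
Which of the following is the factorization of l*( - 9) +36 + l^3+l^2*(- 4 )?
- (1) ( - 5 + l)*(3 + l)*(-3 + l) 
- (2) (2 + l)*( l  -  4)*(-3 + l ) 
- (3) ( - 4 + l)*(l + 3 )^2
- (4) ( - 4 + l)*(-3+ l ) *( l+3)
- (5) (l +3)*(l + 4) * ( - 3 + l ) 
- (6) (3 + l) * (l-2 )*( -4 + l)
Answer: 4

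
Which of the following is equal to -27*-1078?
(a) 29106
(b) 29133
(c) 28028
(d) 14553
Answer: a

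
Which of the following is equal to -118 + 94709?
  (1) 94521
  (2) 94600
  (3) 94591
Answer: 3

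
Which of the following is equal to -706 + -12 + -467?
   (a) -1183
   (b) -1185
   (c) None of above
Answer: b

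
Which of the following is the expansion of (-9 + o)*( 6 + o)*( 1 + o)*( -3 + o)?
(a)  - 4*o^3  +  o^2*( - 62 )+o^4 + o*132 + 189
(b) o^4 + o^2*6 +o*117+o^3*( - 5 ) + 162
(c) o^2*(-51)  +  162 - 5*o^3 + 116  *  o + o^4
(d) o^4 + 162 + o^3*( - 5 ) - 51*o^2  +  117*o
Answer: d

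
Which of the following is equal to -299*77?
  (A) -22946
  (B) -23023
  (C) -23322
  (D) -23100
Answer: B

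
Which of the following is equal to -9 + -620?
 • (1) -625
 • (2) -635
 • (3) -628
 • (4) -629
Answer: 4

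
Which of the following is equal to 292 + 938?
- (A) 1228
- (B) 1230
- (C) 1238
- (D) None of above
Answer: B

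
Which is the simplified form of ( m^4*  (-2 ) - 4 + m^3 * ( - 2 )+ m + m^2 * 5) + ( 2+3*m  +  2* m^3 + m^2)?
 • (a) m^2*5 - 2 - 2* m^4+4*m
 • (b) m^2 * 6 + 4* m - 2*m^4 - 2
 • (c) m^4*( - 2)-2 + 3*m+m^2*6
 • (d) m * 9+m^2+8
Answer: b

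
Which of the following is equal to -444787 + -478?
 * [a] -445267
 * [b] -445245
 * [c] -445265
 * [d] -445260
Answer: c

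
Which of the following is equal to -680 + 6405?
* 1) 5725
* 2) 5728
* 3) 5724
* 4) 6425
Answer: 1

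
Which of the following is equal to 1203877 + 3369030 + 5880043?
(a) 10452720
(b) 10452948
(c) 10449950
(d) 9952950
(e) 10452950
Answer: e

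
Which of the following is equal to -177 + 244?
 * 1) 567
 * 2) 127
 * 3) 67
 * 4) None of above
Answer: 3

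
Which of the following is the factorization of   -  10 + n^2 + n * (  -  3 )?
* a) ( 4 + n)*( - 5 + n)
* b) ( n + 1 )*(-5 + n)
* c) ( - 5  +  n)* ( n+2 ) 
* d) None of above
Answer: c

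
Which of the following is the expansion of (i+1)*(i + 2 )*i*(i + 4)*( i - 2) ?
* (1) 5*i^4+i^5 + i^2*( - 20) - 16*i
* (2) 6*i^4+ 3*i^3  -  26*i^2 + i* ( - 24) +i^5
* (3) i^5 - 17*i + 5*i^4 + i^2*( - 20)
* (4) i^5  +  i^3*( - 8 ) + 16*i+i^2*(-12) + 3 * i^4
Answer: 1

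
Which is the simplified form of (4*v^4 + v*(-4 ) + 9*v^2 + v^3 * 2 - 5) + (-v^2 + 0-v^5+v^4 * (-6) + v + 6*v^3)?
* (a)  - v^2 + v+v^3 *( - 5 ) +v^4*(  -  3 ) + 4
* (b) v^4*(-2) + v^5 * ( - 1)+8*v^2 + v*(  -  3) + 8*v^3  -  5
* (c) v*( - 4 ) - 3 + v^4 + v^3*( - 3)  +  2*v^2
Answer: b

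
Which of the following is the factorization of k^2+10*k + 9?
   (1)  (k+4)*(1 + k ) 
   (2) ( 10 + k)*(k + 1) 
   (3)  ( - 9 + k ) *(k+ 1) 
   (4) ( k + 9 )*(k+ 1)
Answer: 4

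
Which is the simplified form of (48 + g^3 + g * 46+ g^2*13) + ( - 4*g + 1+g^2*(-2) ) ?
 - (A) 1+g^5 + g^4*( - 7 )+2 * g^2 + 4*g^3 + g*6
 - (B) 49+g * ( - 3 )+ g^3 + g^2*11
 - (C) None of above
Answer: C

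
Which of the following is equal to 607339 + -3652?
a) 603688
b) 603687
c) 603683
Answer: b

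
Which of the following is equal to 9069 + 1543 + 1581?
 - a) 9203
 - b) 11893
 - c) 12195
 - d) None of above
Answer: d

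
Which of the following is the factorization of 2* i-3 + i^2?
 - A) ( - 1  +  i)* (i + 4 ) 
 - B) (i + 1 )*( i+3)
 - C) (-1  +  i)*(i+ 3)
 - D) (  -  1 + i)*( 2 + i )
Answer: C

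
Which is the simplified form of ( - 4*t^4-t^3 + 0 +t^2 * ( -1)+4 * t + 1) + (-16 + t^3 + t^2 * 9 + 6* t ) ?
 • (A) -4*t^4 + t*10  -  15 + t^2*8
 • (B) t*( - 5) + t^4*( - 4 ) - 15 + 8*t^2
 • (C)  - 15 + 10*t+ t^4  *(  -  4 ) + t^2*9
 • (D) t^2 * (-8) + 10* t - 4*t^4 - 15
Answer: A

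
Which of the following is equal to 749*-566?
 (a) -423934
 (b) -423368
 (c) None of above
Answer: a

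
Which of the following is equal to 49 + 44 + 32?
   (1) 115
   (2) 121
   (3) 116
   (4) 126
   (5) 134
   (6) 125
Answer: 6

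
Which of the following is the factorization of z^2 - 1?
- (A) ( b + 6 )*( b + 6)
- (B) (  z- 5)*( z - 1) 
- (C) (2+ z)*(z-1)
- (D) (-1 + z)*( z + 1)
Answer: D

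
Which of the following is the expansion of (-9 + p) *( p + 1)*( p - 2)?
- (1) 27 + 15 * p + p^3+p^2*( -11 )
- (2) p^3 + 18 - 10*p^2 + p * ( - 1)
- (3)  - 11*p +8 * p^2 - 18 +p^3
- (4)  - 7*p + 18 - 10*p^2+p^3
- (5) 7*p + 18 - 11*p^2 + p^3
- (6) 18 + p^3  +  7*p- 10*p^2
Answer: 6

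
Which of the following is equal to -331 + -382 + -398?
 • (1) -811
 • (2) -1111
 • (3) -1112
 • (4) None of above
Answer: 2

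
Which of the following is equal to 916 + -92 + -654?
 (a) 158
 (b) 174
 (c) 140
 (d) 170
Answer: d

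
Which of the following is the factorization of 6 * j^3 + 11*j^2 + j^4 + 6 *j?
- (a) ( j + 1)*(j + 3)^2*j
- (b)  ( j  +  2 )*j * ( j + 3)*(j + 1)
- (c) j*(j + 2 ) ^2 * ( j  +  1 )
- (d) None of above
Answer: b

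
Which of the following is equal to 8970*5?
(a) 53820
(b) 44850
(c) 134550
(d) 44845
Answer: b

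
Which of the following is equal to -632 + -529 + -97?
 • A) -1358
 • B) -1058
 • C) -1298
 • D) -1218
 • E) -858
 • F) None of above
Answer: F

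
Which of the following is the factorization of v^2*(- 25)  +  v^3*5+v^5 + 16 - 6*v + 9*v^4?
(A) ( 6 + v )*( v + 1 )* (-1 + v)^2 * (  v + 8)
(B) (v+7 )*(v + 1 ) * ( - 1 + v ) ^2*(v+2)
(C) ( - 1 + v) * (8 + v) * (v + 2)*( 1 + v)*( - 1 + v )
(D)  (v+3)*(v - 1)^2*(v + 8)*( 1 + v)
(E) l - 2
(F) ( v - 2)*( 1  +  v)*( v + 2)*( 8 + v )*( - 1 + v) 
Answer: C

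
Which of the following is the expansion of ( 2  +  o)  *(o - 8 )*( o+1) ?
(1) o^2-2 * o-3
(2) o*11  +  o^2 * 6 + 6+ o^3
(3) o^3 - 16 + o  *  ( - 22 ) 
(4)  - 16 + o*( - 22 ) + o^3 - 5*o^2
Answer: 4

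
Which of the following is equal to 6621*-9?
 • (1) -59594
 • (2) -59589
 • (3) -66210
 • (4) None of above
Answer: 2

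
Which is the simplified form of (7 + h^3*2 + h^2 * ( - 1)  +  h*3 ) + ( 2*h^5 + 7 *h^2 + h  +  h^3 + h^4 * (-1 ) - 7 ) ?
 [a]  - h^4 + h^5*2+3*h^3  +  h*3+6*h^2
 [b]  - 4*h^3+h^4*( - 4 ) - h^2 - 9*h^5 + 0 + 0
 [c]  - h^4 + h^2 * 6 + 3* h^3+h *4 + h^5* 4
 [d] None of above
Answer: d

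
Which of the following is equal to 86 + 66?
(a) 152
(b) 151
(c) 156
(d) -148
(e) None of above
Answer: a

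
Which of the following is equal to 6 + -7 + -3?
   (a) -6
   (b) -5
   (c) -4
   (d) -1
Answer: c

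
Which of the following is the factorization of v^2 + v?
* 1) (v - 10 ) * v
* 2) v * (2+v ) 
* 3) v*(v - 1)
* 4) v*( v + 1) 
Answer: 4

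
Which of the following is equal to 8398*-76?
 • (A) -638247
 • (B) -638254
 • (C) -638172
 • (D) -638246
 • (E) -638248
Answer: E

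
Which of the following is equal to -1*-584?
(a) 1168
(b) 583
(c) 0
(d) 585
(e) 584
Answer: e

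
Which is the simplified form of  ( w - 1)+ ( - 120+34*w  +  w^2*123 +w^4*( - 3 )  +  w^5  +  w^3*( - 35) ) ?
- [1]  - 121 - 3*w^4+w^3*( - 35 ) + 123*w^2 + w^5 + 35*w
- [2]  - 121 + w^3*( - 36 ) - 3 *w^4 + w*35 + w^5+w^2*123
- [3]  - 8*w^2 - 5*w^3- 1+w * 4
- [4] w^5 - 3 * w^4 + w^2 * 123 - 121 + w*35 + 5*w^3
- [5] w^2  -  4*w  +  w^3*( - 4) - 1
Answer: 1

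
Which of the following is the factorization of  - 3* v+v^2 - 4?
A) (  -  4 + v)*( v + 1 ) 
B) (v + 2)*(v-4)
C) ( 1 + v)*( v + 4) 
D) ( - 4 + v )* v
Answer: A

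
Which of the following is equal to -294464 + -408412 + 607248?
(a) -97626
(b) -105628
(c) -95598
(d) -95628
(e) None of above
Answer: d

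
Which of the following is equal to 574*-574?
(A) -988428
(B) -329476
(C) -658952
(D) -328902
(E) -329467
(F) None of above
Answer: B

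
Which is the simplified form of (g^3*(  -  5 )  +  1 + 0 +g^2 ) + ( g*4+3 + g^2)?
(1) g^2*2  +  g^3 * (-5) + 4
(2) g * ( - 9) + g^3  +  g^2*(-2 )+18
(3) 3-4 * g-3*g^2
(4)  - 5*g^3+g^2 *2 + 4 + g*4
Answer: 4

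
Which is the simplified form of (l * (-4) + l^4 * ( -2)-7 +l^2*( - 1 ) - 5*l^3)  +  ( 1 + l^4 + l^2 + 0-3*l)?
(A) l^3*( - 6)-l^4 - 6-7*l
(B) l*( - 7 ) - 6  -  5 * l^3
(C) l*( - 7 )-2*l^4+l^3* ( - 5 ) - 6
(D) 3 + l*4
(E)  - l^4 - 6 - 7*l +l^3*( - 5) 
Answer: E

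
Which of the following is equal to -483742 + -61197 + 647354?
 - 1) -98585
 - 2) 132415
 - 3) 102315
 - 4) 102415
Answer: 4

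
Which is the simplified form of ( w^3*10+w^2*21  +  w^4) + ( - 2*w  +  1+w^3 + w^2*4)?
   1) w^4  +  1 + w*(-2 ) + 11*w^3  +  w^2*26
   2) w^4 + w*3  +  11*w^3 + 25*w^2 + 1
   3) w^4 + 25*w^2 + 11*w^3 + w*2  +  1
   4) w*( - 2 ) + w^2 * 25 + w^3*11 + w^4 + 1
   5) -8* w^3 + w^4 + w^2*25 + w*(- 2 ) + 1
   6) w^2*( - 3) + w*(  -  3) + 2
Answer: 4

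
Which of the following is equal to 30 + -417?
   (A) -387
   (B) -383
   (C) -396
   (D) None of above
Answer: A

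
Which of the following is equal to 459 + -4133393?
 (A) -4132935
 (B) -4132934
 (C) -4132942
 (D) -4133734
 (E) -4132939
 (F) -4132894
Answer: B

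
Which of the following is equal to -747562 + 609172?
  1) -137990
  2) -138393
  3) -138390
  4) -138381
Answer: 3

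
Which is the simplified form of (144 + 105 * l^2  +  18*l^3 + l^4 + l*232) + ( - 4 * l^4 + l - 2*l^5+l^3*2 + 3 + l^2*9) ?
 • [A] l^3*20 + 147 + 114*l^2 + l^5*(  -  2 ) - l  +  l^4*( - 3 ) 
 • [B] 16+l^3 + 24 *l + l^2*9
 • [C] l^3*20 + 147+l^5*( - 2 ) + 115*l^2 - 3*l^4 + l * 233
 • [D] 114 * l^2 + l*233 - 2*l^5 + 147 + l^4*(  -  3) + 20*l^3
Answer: D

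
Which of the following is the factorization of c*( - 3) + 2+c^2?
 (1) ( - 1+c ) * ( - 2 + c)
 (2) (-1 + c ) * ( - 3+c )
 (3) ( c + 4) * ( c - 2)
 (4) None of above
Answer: 1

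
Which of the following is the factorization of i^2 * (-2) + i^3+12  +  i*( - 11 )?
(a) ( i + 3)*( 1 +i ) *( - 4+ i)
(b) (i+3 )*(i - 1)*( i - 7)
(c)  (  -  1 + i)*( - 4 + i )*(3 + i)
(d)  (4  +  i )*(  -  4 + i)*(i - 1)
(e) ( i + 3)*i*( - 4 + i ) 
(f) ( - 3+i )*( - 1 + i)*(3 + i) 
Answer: c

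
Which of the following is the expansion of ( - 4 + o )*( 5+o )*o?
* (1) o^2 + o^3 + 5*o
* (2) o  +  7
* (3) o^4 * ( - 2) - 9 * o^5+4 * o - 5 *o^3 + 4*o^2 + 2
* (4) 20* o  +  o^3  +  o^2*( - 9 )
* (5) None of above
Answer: 5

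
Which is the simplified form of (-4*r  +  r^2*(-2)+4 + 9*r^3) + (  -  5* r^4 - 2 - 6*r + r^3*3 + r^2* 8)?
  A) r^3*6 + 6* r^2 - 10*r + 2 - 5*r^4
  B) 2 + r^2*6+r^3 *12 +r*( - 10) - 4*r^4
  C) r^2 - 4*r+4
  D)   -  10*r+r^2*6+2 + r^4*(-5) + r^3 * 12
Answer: D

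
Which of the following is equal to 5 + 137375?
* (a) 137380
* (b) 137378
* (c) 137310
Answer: a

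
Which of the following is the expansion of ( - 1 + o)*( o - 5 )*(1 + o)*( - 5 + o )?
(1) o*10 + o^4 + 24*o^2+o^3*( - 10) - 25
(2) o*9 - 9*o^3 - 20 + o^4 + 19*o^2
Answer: 1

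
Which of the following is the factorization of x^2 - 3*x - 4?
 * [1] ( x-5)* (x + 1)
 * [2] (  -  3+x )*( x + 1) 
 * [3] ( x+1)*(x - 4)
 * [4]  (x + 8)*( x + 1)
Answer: 3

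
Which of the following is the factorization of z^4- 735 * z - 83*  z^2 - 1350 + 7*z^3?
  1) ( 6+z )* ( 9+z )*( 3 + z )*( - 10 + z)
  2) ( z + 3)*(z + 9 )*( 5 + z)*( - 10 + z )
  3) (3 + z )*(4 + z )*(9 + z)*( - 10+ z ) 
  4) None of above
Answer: 2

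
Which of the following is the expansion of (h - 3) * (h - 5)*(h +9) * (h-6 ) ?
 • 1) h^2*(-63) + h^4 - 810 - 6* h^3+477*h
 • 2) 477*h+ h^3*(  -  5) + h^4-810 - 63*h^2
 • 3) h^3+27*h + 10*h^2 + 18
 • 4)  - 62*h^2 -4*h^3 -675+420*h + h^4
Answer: 2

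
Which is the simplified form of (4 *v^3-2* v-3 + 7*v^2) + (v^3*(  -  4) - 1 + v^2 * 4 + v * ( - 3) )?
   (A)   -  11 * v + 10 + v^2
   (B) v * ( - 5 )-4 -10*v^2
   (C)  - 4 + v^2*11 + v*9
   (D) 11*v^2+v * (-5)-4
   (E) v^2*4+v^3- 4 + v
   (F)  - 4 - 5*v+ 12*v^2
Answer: D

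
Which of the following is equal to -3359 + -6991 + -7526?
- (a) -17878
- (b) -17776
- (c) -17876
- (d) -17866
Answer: c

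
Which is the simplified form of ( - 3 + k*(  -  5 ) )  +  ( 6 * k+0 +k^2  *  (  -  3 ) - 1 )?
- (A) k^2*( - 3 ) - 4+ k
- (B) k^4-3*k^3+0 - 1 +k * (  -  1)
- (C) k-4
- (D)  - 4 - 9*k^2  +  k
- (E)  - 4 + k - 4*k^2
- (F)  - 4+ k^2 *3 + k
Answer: A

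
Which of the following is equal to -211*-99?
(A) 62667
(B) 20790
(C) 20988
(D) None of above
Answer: D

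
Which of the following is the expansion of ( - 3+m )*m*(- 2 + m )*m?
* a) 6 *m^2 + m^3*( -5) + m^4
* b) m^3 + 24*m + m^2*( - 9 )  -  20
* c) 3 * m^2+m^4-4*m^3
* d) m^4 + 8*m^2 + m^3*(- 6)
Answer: a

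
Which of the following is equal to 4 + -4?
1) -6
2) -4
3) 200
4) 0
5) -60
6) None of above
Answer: 4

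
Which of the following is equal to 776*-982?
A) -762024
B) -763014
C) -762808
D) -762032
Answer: D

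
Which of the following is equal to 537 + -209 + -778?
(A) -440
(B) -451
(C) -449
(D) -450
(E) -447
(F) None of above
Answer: D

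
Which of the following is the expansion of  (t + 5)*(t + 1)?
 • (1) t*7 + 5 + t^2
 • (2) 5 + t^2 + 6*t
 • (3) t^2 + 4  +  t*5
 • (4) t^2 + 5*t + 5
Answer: 2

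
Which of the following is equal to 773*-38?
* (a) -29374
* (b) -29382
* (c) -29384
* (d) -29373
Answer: a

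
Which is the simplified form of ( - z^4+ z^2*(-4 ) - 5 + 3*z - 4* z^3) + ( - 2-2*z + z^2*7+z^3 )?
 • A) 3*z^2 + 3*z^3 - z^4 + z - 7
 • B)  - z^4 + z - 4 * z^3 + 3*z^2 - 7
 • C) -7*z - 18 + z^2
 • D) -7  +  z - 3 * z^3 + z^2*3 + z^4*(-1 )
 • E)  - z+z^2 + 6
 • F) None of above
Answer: D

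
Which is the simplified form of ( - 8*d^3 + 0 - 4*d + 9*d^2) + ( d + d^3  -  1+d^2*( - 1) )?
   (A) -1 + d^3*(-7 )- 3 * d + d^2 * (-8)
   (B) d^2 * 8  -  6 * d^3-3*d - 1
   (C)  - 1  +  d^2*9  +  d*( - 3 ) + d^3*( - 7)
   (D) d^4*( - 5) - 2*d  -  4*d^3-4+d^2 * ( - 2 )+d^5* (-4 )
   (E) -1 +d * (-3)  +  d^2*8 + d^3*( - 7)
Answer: E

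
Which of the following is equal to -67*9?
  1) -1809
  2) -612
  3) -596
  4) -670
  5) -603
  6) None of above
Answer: 5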